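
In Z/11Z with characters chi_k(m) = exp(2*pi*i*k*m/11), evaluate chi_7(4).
chi_7(4) = zeta_11^28 = exp(-10*I*pi/11)

Justification: chi_7(4) = zeta_11^(7*4) = zeta_11^28. Since zeta_11^11 = 1, this equals zeta_11^6 = exp(2*pi*i*6/11) = exp(-10*I*pi/11).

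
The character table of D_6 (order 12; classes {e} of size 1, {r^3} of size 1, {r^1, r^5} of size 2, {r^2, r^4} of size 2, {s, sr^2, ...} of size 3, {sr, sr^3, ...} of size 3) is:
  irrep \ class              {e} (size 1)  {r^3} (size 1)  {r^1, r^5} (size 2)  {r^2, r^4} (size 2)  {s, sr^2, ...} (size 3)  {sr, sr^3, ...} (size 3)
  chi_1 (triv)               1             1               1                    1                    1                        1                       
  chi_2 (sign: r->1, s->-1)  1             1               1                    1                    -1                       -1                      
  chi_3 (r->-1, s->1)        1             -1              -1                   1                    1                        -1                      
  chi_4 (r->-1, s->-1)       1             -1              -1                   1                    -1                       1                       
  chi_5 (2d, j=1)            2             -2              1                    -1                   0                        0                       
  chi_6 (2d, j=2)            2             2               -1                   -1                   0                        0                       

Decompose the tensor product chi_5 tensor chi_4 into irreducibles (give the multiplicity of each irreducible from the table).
chi_5 tensor chi_4 = chi_6 (all other irreducibles have multiplicity 0).

Proof sketch: The character of a tensor product is the pointwise product (chi_5 * chi_4)(C) = chi_5(C) * chi_4(C):
  {e}: (2)*(1), {r^3}: (-2)*(-1), {r^1, r^5}: (1)*(-1), {r^2, r^4}: (-1)*(1), {s, sr^2, ...}: (0)*(-1), {sr, sr^3, ...}: (0)*(1)
so (chi_5 * chi_4) takes values
  {e} -> 2, {r^3} -> 2, {r^1, r^5} -> -1, {r^2, r^4} -> -1, {s, sr^2, ...} -> 0, {sr, sr^3, ...} -> 0.
Now take the inner product of this character with each irreducible chi from the table, <chi_5*chi_4, chi> = (1/12) sum_C |C| (chi_5*chi_4)(C) conj(chi(C)):
  <chi_5*chi_4, chi_1> = (1/12)[1*(2)*conj(1) + 1*(2)*conj(1) + 2*(-1)*conj(1) + 2*(-1)*conj(1) + 3*(0)*conj(1) + 3*(0)*conj(1)]
      = (1/12)[(2) + (2) + (-2) + (-2) + (0) + (0)] = 0/12 = 0
  <chi_5*chi_4, chi_2> = (1/12)[1*(2)*conj(1) + 1*(2)*conj(1) + 2*(-1)*conj(1) + 2*(-1)*conj(1) + 3*(0)*conj(-1) + 3*(0)*conj(-1)]
      = (1/12)[(2) + (2) + (-2) + (-2) + (0) + (0)] = 0/12 = 0
  <chi_5*chi_4, chi_3> = (1/12)[1*(2)*conj(1) + 1*(2)*conj(-1) + 2*(-1)*conj(-1) + 2*(-1)*conj(1) + 3*(0)*conj(1) + 3*(0)*conj(-1)]
      = (1/12)[(2) + (-2) + (2) + (-2) + (0) + (0)] = 0/12 = 0
  <chi_5*chi_4, chi_4> = (1/12)[1*(2)*conj(1) + 1*(2)*conj(-1) + 2*(-1)*conj(-1) + 2*(-1)*conj(1) + 3*(0)*conj(-1) + 3*(0)*conj(1)]
      = (1/12)[(2) + (-2) + (2) + (-2) + (0) + (0)] = 0/12 = 0
  <chi_5*chi_4, chi_5> = (1/12)[1*(2)*conj(2) + 1*(2)*conj(-2) + 2*(-1)*conj(1) + 2*(-1)*conj(-1) + 3*(0)*conj(0) + 3*(0)*conj(0)]
      = (1/12)[(4) + (-4) + (-2) + (2) + (0) + (0)] = 0/12 = 0
  <chi_5*chi_4, chi_6> = (1/12)[1*(2)*conj(2) + 1*(2)*conj(2) + 2*(-1)*conj(-1) + 2*(-1)*conj(-1) + 3*(0)*conj(0) + 3*(0)*conj(0)]
      = (1/12)[(4) + (4) + (2) + (2) + (0) + (0)] = 12/12 = 1
Hence the multiplicities are chi_6: 1. Dimension check: dim(chi_5)*dim(chi_4) = 2*1 = 2 and sum (mult * dim) = 1*2 = 2.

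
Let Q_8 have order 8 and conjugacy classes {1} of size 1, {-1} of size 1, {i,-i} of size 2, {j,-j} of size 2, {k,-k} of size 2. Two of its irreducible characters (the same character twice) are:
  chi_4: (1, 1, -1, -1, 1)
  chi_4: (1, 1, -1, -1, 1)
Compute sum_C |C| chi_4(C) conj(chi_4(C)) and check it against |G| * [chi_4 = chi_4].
Sum = 8 = |G| = 8; so <chi_4, chi_4> = 1 (norm-1 confirms irreducibility).

Solution. Compute term by term over conjugacy classes (|C| * chi_4(C) * conj(chi_4(C))):
  1*(1)*conj(1) + 1*(1)*conj(1) + 2*(-1)*conj(-1) + 2*(-1)*conj(-1) + 2*(1)*conj(1)
  = (1) + (1) + (2) + (2) + (2)
  = 8.
Dividing by |G| = 8 gives 8/8 = 1, matching the row-orthogonality relation <chi_4, chi_4> = [chi_4 = chi_4].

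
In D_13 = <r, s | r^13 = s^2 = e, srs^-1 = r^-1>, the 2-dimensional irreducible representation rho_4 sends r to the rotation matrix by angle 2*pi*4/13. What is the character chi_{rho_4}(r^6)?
chi_{rho_4}(r^6) = 2*cos(2*pi*4*6/13) = 2*cos(4*pi/13)

Argument: rho_4(r^6) is rotation by angle 2*pi*4*6/13, whose trace is 2*cos(2*pi*4*6/13) = 2*cos(4*pi/13).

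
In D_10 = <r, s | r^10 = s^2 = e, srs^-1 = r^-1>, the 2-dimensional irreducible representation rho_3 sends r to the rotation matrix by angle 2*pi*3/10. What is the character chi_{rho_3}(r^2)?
chi_{rho_3}(r^2) = 2*cos(2*pi*3*2/10) = -sqrt(5)/2 - 1/2

Derivation: rho_3(r^2) is rotation by angle 2*pi*3*2/10, whose trace is 2*cos(2*pi*3*2/10) = -sqrt(5)/2 - 1/2.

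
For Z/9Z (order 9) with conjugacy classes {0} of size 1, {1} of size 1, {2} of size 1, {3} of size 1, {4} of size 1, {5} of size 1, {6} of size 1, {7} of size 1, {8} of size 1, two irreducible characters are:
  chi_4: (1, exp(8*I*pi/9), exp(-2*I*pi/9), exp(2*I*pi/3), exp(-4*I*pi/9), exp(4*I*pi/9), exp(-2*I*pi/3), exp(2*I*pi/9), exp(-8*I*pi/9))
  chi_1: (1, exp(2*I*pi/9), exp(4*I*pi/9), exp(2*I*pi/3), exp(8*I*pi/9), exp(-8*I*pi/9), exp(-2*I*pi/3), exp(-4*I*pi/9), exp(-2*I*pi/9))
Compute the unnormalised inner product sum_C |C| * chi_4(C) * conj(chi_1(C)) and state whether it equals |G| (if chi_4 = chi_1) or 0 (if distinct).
Sum = 0; so <chi_4, chi_1> = 0 (distinct irreducibles are orthogonal).

Justification: Compute term by term over conjugacy classes (|C| * chi_4(C) * conj(chi_1(C))):
  1*(1)*conj(1) + 1*(exp(8*I*pi/9))*conj(exp(2*I*pi/9)) + 1*(exp(-2*I*pi/9))*conj(exp(4*I*pi/9)) + 1*(exp(2*I*pi/3))*conj(exp(2*I*pi/3)) + 1*(exp(-4*I*pi/9))*conj(exp(8*I*pi/9)) + 1*(exp(4*I*pi/9))*conj(exp(-8*I*pi/9)) + 1*(exp(-2*I*pi/3))*conj(exp(-2*I*pi/3)) + 1*(exp(2*I*pi/9))*conj(exp(-4*I*pi/9)) + 1*(exp(-8*I*pi/9))*conj(exp(-2*I*pi/9))
  = (1) + (exp(2*I*pi/3)) + (exp(-2*I*pi/3)) + (1) + (exp(2*I*pi/3)) + (exp(-2*I*pi/3)) + (1) + (exp(2*I*pi/3)) + (exp(-2*I*pi/3))
  = 0.
(Exp terms are combined using exp(i*s)*conj(exp(i*t)) = exp(i*(s-t)), and sums of them are collapsed using the identity that for every m > 1 the m distinct m-th roots of unity sum to 0, e.g. 1 + exp(2*I*pi/3) + exp(-2*I*pi/3) = 0.)
Dividing by |G| = 9 gives 0/9 = 0, matching the row-orthogonality relation <chi_4, chi_1> = [chi_4 = chi_1].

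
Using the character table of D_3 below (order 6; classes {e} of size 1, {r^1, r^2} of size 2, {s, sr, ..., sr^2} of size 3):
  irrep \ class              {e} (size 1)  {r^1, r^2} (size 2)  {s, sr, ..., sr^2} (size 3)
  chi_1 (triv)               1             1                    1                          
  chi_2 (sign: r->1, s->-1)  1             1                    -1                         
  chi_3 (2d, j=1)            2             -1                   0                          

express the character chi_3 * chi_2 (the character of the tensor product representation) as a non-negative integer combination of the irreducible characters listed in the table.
chi_3 tensor chi_2 = chi_3 (all other irreducibles have multiplicity 0).

Justification: The character of a tensor product is the pointwise product (chi_3 * chi_2)(C) = chi_3(C) * chi_2(C):
  {e}: (2)*(1), {r^1, r^2}: (-1)*(1), {s, sr, ..., sr^2}: (0)*(-1)
so (chi_3 * chi_2) takes values
  {e} -> 2, {r^1, r^2} -> -1, {s, sr, ..., sr^2} -> 0.
Now take the inner product of this character with each irreducible chi from the table, <chi_3*chi_2, chi> = (1/6) sum_C |C| (chi_3*chi_2)(C) conj(chi(C)):
  <chi_3*chi_2, chi_1> = (1/6)[1*(2)*conj(1) + 2*(-1)*conj(1) + 3*(0)*conj(1)]
      = (1/6)[(2) + (-2) + (0)] = 0/6 = 0
  <chi_3*chi_2, chi_2> = (1/6)[1*(2)*conj(1) + 2*(-1)*conj(1) + 3*(0)*conj(-1)]
      = (1/6)[(2) + (-2) + (0)] = 0/6 = 0
  <chi_3*chi_2, chi_3> = (1/6)[1*(2)*conj(2) + 2*(-1)*conj(-1) + 3*(0)*conj(0)]
      = (1/6)[(4) + (2) + (0)] = 6/6 = 1
Hence the multiplicities are chi_3: 1. Dimension check: dim(chi_3)*dim(chi_2) = 2*1 = 2 and sum (mult * dim) = 1*2 = 2.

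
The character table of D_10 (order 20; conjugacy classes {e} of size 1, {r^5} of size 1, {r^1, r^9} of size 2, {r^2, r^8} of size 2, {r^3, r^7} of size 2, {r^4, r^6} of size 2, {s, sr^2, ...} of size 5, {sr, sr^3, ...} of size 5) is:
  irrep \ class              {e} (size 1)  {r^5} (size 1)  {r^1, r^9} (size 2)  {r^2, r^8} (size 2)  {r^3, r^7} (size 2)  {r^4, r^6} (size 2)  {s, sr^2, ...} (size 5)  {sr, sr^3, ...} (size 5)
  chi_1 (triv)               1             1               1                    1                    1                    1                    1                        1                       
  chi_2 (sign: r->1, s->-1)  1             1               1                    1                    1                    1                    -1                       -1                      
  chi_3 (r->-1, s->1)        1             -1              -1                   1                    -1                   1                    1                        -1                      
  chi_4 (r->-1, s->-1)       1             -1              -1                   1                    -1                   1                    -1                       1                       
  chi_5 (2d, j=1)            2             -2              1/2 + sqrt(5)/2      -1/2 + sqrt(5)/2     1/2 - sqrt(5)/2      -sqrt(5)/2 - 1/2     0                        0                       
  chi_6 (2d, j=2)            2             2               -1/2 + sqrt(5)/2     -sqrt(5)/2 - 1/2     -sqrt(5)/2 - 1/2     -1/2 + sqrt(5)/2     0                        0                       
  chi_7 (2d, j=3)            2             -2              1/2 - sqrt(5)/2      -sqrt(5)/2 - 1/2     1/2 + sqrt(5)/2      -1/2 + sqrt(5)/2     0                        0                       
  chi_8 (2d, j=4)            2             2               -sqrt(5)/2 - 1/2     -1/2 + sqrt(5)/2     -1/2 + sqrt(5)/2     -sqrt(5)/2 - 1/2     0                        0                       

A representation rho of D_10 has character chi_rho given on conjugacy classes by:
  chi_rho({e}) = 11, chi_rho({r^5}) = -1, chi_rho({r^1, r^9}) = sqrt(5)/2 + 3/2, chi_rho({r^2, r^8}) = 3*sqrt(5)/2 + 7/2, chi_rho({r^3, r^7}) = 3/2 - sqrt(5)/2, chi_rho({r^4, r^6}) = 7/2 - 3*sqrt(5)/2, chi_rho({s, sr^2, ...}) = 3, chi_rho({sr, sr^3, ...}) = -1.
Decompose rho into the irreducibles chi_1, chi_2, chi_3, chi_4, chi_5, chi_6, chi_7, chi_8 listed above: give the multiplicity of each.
Multiplicities: chi_1: 2, chi_2: 1, chi_3: 2, chi_4: 0, chi_5: 2, chi_6: 0, chi_7: 0, chi_8: 1.

Argument: Use <chi_rho, chi> = (1/|G|) sum_C |C| * chi_rho(C) * conj(chi(C)) with |G| = 20 for each irreducible chi in the table:
  <chi_rho, chi_1> = (1/20)[1*(11)*conj(1) + 1*(-1)*conj(1) + 2*(sqrt(5)/2 + 3/2)*conj(1) + 2*(3*sqrt(5)/2 + 7/2)*conj(1) + 2*(3/2 - sqrt(5)/2)*conj(1) + 2*(7/2 - 3*sqrt(5)/2)*conj(1) + 5*(3)*conj(1) + 5*(-1)*conj(1)]
      = (1/20)[(11) + (-1) + (sqrt(5) + 3) + (3*sqrt(5) + 7) + (3 - sqrt(5)) + (7 - 3*sqrt(5)) + (15) + (-5)] = 40/20 = 2
  <chi_rho, chi_2> = (1/20)[1*(11)*conj(1) + 1*(-1)*conj(1) + 2*(sqrt(5)/2 + 3/2)*conj(1) + 2*(3*sqrt(5)/2 + 7/2)*conj(1) + 2*(3/2 - sqrt(5)/2)*conj(1) + 2*(7/2 - 3*sqrt(5)/2)*conj(1) + 5*(3)*conj(-1) + 5*(-1)*conj(-1)]
      = (1/20)[(11) + (-1) + (sqrt(5) + 3) + (3*sqrt(5) + 7) + (3 - sqrt(5)) + (7 - 3*sqrt(5)) + (-15) + (5)] = 20/20 = 1
  <chi_rho, chi_3> = (1/20)[1*(11)*conj(1) + 1*(-1)*conj(-1) + 2*(sqrt(5)/2 + 3/2)*conj(-1) + 2*(3*sqrt(5)/2 + 7/2)*conj(1) + 2*(3/2 - sqrt(5)/2)*conj(-1) + 2*(7/2 - 3*sqrt(5)/2)*conj(1) + 5*(3)*conj(1) + 5*(-1)*conj(-1)]
      = (1/20)[(11) + (1) + (-3 - sqrt(5)) + (3*sqrt(5) + 7) + (-3 + sqrt(5)) + (7 - 3*sqrt(5)) + (15) + (5)] = 40/20 = 2
  <chi_rho, chi_4> = (1/20)[1*(11)*conj(1) + 1*(-1)*conj(-1) + 2*(sqrt(5)/2 + 3/2)*conj(-1) + 2*(3*sqrt(5)/2 + 7/2)*conj(1) + 2*(3/2 - sqrt(5)/2)*conj(-1) + 2*(7/2 - 3*sqrt(5)/2)*conj(1) + 5*(3)*conj(-1) + 5*(-1)*conj(1)]
      = (1/20)[(11) + (1) + (-3 - sqrt(5)) + (3*sqrt(5) + 7) + (-3 + sqrt(5)) + (7 - 3*sqrt(5)) + (-15) + (-5)] = 0/20 = 0
  <chi_rho, chi_5> = (1/20)[1*(11)*conj(2) + 1*(-1)*conj(-2) + 2*(sqrt(5)/2 + 3/2)*conj(1/2 + sqrt(5)/2) + 2*(3*sqrt(5)/2 + 7/2)*conj(-1/2 + sqrt(5)/2) + 2*(3/2 - sqrt(5)/2)*conj(1/2 - sqrt(5)/2) + 2*(7/2 - 3*sqrt(5)/2)*conj(-sqrt(5)/2 - 1/2) + 5*(3)*conj(0) + 5*(-1)*conj(0)]
      = (1/20)[(22) + (2) + (4 + 2*sqrt(5)) + (4 + 2*sqrt(5)) + (4 - 2*sqrt(5)) + (4 - 2*sqrt(5)) + (0) + (0)] = 40/20 = 2
  <chi_rho, chi_6> = (1/20)[1*(11)*conj(2) + 1*(-1)*conj(2) + 2*(sqrt(5)/2 + 3/2)*conj(-1/2 + sqrt(5)/2) + 2*(3*sqrt(5)/2 + 7/2)*conj(-sqrt(5)/2 - 1/2) + 2*(3/2 - sqrt(5)/2)*conj(-sqrt(5)/2 - 1/2) + 2*(7/2 - 3*sqrt(5)/2)*conj(-1/2 + sqrt(5)/2) + 5*(3)*conj(0) + 5*(-1)*conj(0)]
      = (1/20)[(22) + (-2) + (1 + sqrt(5)) + (-5*sqrt(5) - 11) + (1 - sqrt(5)) + (-11 + 5*sqrt(5)) + (0) + (0)] = 0/20 = 0
  <chi_rho, chi_7> = (1/20)[1*(11)*conj(2) + 1*(-1)*conj(-2) + 2*(sqrt(5)/2 + 3/2)*conj(1/2 - sqrt(5)/2) + 2*(3*sqrt(5)/2 + 7/2)*conj(-sqrt(5)/2 - 1/2) + 2*(3/2 - sqrt(5)/2)*conj(1/2 + sqrt(5)/2) + 2*(7/2 - 3*sqrt(5)/2)*conj(-1/2 + sqrt(5)/2) + 5*(3)*conj(0) + 5*(-1)*conj(0)]
      = (1/20)[(22) + (2) + (-sqrt(5) - 1) + (-5*sqrt(5) - 11) + (-1 + sqrt(5)) + (-11 + 5*sqrt(5)) + (0) + (0)] = 0/20 = 0
  <chi_rho, chi_8> = (1/20)[1*(11)*conj(2) + 1*(-1)*conj(2) + 2*(sqrt(5)/2 + 3/2)*conj(-sqrt(5)/2 - 1/2) + 2*(3*sqrt(5)/2 + 7/2)*conj(-1/2 + sqrt(5)/2) + 2*(3/2 - sqrt(5)/2)*conj(-1/2 + sqrt(5)/2) + 2*(7/2 - 3*sqrt(5)/2)*conj(-sqrt(5)/2 - 1/2) + 5*(3)*conj(0) + 5*(-1)*conj(0)]
      = (1/20)[(22) + (-2) + (-2*sqrt(5) - 4) + (4 + 2*sqrt(5)) + (-4 + 2*sqrt(5)) + (4 - 2*sqrt(5)) + (0) + (0)] = 20/20 = 1
Dimension check: dim(rho) = sum (mult * dim) = 2*1 + 1*1 + 2*1 + 0*1 + 2*2 + 0*2 + 0*2 + 1*2 = 11 = chi_rho(e) = 11.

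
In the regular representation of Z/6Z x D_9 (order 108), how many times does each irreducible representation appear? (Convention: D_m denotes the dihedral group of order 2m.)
Each irreducible V_i of dimension d_i appears with multiplicity d_i, i.e. rho_reg = (direct sum over all irreducibles V_i) d_i V_i. The irreducible dimensions for Z/6Z x D_9 are 1, 1, 1, 1, 1, 1, 1, 1, 1, 1, 1, 1, 2, 2, 2, 2, 2, 2, 2, 2, 2, 2, 2, 2, 2, 2, 2, 2, 2, 2, 2, 2, 2, 2, 2, 2: 12 irreducibles of dimension 1, each with multiplicity 1; 24 irreducibles of dimension 2, each with multiplicity 2. Total dimension 12*1*1 + 24*2*2 = 108 = |G|.

Justification: General theorem: in the regular representation of a finite group G, each irreducible appears with multiplicity equal to its dimension. Check: dim(rho_reg) = sum d_i^2 = 1 + 1 + 1 + 1 + 1 + 1 + 1 + 1 + 1 + 1 + 1 + 1 + 4 + 4 + 4 + 4 + 4 + 4 + 4 + 4 + 4 + 4 + 4 + 4 + 4 + 4 + 4 + 4 + 4 + 4 + 4 + 4 + 4 + 4 + 4 + 4 = 108 = |G|.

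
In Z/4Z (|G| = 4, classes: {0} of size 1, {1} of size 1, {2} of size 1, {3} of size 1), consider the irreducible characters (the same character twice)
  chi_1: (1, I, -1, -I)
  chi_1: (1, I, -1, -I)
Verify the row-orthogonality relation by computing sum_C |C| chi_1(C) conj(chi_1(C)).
Sum = 4 = |G| = 4; so <chi_1, chi_1> = 1 (norm-1 confirms irreducibility).

Explanation: Compute term by term over conjugacy classes (|C| * chi_1(C) * conj(chi_1(C))):
  1*(1)*conj(1) + 1*(I)*conj(I) + 1*(-1)*conj(-1) + 1*(-I)*conj(-I)
  = (1) + (1) + (1) + (1)
  = 4.
(Exp terms are combined using exp(i*s)*conj(exp(i*t)) = exp(i*(s-t)), and sums of them are collapsed using the identity that for every m > 1 the m distinct m-th roots of unity sum to 0, e.g. 1 + exp(2*I*pi/3) + exp(-2*I*pi/3) = 0.)
Dividing by |G| = 4 gives 4/4 = 1, matching the row-orthogonality relation <chi_1, chi_1> = [chi_1 = chi_1].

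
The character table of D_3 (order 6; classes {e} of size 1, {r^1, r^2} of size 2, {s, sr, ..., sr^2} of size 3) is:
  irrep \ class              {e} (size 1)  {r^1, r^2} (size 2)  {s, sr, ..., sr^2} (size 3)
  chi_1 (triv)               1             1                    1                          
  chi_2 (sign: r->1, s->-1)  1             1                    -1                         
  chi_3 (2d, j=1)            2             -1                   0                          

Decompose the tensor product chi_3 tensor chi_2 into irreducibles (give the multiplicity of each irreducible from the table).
chi_3 tensor chi_2 = chi_3 (all other irreducibles have multiplicity 0).

The character of a tensor product is the pointwise product (chi_3 * chi_2)(C) = chi_3(C) * chi_2(C):
  {e}: (2)*(1), {r^1, r^2}: (-1)*(1), {s, sr, ..., sr^2}: (0)*(-1)
so (chi_3 * chi_2) takes values
  {e} -> 2, {r^1, r^2} -> -1, {s, sr, ..., sr^2} -> 0.
Now take the inner product of this character with each irreducible chi from the table, <chi_3*chi_2, chi> = (1/6) sum_C |C| (chi_3*chi_2)(C) conj(chi(C)):
  <chi_3*chi_2, chi_1> = (1/6)[1*(2)*conj(1) + 2*(-1)*conj(1) + 3*(0)*conj(1)]
      = (1/6)[(2) + (-2) + (0)] = 0/6 = 0
  <chi_3*chi_2, chi_2> = (1/6)[1*(2)*conj(1) + 2*(-1)*conj(1) + 3*(0)*conj(-1)]
      = (1/6)[(2) + (-2) + (0)] = 0/6 = 0
  <chi_3*chi_2, chi_3> = (1/6)[1*(2)*conj(2) + 2*(-1)*conj(-1) + 3*(0)*conj(0)]
      = (1/6)[(4) + (2) + (0)] = 6/6 = 1
Hence the multiplicities are chi_3: 1. Dimension check: dim(chi_3)*dim(chi_2) = 2*1 = 2 and sum (mult * dim) = 1*2 = 2.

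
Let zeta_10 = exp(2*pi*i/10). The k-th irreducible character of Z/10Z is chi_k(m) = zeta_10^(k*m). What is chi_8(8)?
chi_8(8) = zeta_10^64 = exp(4*I*pi/5)

chi_8(8) = zeta_10^(8*8) = zeta_10^64. Since zeta_10^10 = 1, this equals zeta_10^4 = exp(2*pi*i*4/10) = exp(4*I*pi/5).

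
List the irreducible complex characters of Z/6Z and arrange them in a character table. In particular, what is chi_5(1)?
Character table of Z/6Z (irreps indexed chi_0,...,chi_5 with chi_k(m) = zeta_6^(k*m), zeta_6 = exp(2*pi*i/6)):
  irrep \ class  {0} (size 1)  {1} (size 1)    {2} (size 1)    {3} (size 1)  {4} (size 1)    {5} (size 1)  
  chi_0          1             1               1               1             1               1             
  chi_1          1             exp(I*pi/3)     exp(2*I*pi/3)   -1            exp(-2*I*pi/3)  exp(-I*pi/3)  
  chi_2          1             exp(2*I*pi/3)   exp(-2*I*pi/3)  1             exp(2*I*pi/3)   exp(-2*I*pi/3)
  chi_3          1             -1              1               -1            1               -1            
  chi_4          1             exp(-2*I*pi/3)  exp(2*I*pi/3)   1             exp(-2*I*pi/3)  exp(2*I*pi/3) 
  chi_5          1             exp(-I*pi/3)    exp(-2*I*pi/3)  -1            exp(2*I*pi/3)   exp(I*pi/3)   

Spot check: chi_5(1) = zeta_6^(5*1) = zeta_6^5 = exp(-I*pi/3).

Details: Z/6Z is abelian, so all 6 irreducible complex representations are 1-dimensional. They are given by chi_k(m) = zeta_6^(k*m) for k = 0,...,5. Row orthogonality: sum_m chi_k(m) conj(chi_l(m)) = 6 * [k = l].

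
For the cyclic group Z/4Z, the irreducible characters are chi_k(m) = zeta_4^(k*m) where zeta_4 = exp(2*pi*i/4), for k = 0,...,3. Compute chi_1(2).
chi_1(2) = zeta_4^2 = -1

Details: chi_1(2) = zeta_4^(1*2) = zeta_4^2. Since zeta_4^4 = 1, this equals zeta_4^2 = exp(2*pi*i*2/4) = -1.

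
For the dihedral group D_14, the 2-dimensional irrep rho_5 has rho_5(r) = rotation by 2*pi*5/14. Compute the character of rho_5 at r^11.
chi_{rho_5}(r^11) = 2*cos(2*pi*5*11/14) = 2*cos(pi/7)

Solution. rho_5(r^11) is rotation by angle 2*pi*5*11/14, whose trace is 2*cos(2*pi*5*11/14) = 2*cos(pi/7).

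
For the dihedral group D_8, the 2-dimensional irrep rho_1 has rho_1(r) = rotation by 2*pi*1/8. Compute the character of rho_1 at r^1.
chi_{rho_1}(r^1) = 2*cos(2*pi*1*1/8) = sqrt(2)

Argument: rho_1(r^1) is rotation by angle 2*pi*1*1/8, whose trace is 2*cos(2*pi*1*1/8) = sqrt(2).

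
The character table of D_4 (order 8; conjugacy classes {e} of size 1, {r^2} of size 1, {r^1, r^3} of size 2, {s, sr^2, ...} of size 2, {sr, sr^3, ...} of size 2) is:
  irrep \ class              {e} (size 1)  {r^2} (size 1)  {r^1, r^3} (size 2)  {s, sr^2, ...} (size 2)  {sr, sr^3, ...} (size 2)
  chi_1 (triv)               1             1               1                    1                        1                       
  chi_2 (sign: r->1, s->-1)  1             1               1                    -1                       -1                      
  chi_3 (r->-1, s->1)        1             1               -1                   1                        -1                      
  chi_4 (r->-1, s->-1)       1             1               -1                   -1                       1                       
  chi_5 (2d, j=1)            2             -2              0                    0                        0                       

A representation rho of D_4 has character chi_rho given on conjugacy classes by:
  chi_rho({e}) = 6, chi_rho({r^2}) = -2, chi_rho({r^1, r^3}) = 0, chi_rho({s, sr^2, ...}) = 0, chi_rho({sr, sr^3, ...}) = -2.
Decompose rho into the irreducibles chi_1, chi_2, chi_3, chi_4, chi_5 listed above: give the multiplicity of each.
Multiplicities: chi_1: 0, chi_2: 1, chi_3: 1, chi_4: 0, chi_5: 2.

Explanation: Use <chi_rho, chi> = (1/|G|) sum_C |C| * chi_rho(C) * conj(chi(C)) with |G| = 8 for each irreducible chi in the table:
  <chi_rho, chi_1> = (1/8)[1*(6)*conj(1) + 1*(-2)*conj(1) + 2*(0)*conj(1) + 2*(0)*conj(1) + 2*(-2)*conj(1)]
      = (1/8)[(6) + (-2) + (0) + (0) + (-4)] = 0/8 = 0
  <chi_rho, chi_2> = (1/8)[1*(6)*conj(1) + 1*(-2)*conj(1) + 2*(0)*conj(1) + 2*(0)*conj(-1) + 2*(-2)*conj(-1)]
      = (1/8)[(6) + (-2) + (0) + (0) + (4)] = 8/8 = 1
  <chi_rho, chi_3> = (1/8)[1*(6)*conj(1) + 1*(-2)*conj(1) + 2*(0)*conj(-1) + 2*(0)*conj(1) + 2*(-2)*conj(-1)]
      = (1/8)[(6) + (-2) + (0) + (0) + (4)] = 8/8 = 1
  <chi_rho, chi_4> = (1/8)[1*(6)*conj(1) + 1*(-2)*conj(1) + 2*(0)*conj(-1) + 2*(0)*conj(-1) + 2*(-2)*conj(1)]
      = (1/8)[(6) + (-2) + (0) + (0) + (-4)] = 0/8 = 0
  <chi_rho, chi_5> = (1/8)[1*(6)*conj(2) + 1*(-2)*conj(-2) + 2*(0)*conj(0) + 2*(0)*conj(0) + 2*(-2)*conj(0)]
      = (1/8)[(12) + (4) + (0) + (0) + (0)] = 16/8 = 2
Dimension check: dim(rho) = sum (mult * dim) = 0*1 + 1*1 + 1*1 + 0*1 + 2*2 = 6 = chi_rho(e) = 6.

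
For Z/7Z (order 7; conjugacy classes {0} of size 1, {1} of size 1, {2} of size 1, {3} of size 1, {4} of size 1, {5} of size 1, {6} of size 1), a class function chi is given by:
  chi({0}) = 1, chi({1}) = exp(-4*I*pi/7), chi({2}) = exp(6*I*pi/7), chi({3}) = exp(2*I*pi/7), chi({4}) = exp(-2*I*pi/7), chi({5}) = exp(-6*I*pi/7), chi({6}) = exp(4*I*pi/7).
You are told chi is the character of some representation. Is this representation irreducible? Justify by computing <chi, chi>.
Irreducible: <chi, chi> = 1.

Why: <chi, chi> = (1/|G|) sum_C |C| * |chi(C)|^2 = (1/7)[1*|1|^2 + 1*|exp(-4*I*pi/7)|^2 + 1*|exp(6*I*pi/7)|^2 + 1*|exp(2*I*pi/7)|^2 + 1*|exp(-2*I*pi/7)|^2 + 1*|exp(-6*I*pi/7)|^2 + 1*|exp(4*I*pi/7)|^2]
  = (1/7)[(1) + (1) + (1) + (1) + (1) + (1) + (1)] = 7/7 = 1.
(Exp terms are combined using exp(i*s)*conj(exp(i*t)) = exp(i*(s-t)), and sums of them are collapsed using the identity that for every m > 1 the m distinct m-th roots of unity sum to 0, e.g. 1 + exp(2*I*pi/3) + exp(-2*I*pi/3) = 0.)
A character is irreducible iff <chi, chi> = 1, so this representation is irreducible.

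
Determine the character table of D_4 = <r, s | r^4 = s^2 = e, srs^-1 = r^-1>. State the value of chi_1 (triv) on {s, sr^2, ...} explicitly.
Conjugacy classes: {e} of size 1, {r^2} of size 1, {r^1, r^3} of size 2, {s, sr^2, ...} of size 2, {sr, sr^3, ...} of size 2.
Character table:
  irrep \ class              {e} (size 1)  {r^2} (size 1)  {r^1, r^3} (size 2)  {s, sr^2, ...} (size 2)  {sr, sr^3, ...} (size 2)
  chi_1 (triv)               1             1               1                    1                        1                       
  chi_2 (sign: r->1, s->-1)  1             1               1                    -1                       -1                      
  chi_3 (r->-1, s->1)        1             1               -1                   1                        -1                      
  chi_4 (r->-1, s->-1)       1             1               -1                   -1                       1                       
  chi_5 (2d, j=1)            2             -2              0                    0                        0                       

Spot check: chi_1 (triv) on {s, sr^2, ...} = 1.

D_4 has order 2*4 = 8 with 5 conjugacy classes, hence 5 irreducibles. Sum of squared dims 1 + 1 + 1 + 1 + 4 = 8 = |G|. Linear characters come from the abelianisation; the 2-dimensional irreps have character r^k -> 2*cos(2*pi*j*k/4), reflections -> 0.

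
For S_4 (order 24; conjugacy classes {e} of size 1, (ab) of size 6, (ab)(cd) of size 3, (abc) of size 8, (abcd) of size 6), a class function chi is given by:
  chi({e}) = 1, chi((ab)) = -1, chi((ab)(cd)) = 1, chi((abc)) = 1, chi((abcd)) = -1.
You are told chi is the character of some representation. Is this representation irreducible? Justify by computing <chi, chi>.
Irreducible: <chi, chi> = 1.

Derivation: <chi, chi> = (1/|G|) sum_C |C| * |chi(C)|^2 = (1/24)[1*|1|^2 + 6*|-1|^2 + 3*|1|^2 + 8*|1|^2 + 6*|-1|^2]
  = (1/24)[(1) + (6) + (3) + (8) + (6)] = 24/24 = 1.
A character is irreducible iff <chi, chi> = 1, so this representation is irreducible.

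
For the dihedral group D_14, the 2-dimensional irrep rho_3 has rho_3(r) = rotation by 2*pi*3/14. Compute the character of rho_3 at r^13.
chi_{rho_3}(r^13) = 2*cos(2*pi*3*13/14) = 2*cos(3*pi/7)

Explanation: rho_3(r^13) is rotation by angle 2*pi*3*13/14, whose trace is 2*cos(2*pi*3*13/14) = 2*cos(3*pi/7).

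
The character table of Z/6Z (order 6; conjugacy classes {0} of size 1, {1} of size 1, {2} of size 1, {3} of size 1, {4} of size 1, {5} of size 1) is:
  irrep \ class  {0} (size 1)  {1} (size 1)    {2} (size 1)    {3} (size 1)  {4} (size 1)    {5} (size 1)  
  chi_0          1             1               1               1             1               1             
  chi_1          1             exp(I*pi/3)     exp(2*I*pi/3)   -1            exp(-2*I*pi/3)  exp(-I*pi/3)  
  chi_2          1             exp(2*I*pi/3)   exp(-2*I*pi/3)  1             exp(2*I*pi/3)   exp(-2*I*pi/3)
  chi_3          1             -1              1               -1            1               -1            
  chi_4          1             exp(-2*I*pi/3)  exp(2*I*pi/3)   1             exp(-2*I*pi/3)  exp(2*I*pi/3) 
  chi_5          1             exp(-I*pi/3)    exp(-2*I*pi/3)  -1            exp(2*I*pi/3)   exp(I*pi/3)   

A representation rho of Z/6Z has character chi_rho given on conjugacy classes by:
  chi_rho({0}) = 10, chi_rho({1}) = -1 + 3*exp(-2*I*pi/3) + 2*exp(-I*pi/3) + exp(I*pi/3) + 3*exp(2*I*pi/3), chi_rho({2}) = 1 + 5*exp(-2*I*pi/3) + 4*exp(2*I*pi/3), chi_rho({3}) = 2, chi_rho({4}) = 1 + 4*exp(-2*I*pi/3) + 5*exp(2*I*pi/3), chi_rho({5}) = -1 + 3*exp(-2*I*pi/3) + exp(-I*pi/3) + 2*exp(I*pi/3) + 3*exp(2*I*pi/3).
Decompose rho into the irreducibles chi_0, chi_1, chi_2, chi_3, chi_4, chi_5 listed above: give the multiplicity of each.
Multiplicities: chi_0: 0, chi_1: 1, chi_2: 3, chi_3: 1, chi_4: 3, chi_5: 2.

Solution. Use <chi_rho, chi> = (1/|G|) sum_C |C| * chi_rho(C) * conj(chi(C)) with |G| = 6 for each irreducible chi in the table:
  <chi_rho, chi_0> = (1/6)[1*(10)*conj(1) + 1*(-1 + 3*exp(-2*I*pi/3) + 2*exp(-I*pi/3) + exp(I*pi/3) + 3*exp(2*I*pi/3))*conj(1) + 1*(1 + 5*exp(-2*I*pi/3) + 4*exp(2*I*pi/3))*conj(1) + 1*(2)*conj(1) + 1*(1 + 4*exp(-2*I*pi/3) + 5*exp(2*I*pi/3))*conj(1) + 1*(-1 + 3*exp(-2*I*pi/3) + exp(-I*pi/3) + 2*exp(I*pi/3) + 3*exp(2*I*pi/3))*conj(1)]
      = (1/6)[(10) + (-1 + 3*exp(-2*I*pi/3) + 2*exp(-I*pi/3) + exp(I*pi/3) + 3*exp(2*I*pi/3)) + (1 + 5*exp(-2*I*pi/3) + 4*exp(2*I*pi/3)) + (2) + (1 + 4*exp(-2*I*pi/3) + 5*exp(2*I*pi/3)) + (-1 + 3*exp(-2*I*pi/3) + exp(-I*pi/3) + 2*exp(I*pi/3) + 3*exp(2*I*pi/3))] = 0/6 = 0
  <chi_rho, chi_1> = (1/6)[1*(10)*conj(1) + 1*(-1 + 3*exp(-2*I*pi/3) + 2*exp(-I*pi/3) + exp(I*pi/3) + 3*exp(2*I*pi/3))*conj(exp(I*pi/3)) + 1*(1 + 5*exp(-2*I*pi/3) + 4*exp(2*I*pi/3))*conj(exp(2*I*pi/3)) + 1*(2)*conj(-1) + 1*(1 + 4*exp(-2*I*pi/3) + 5*exp(2*I*pi/3))*conj(exp(-2*I*pi/3)) + 1*(-1 + 3*exp(-2*I*pi/3) + exp(-I*pi/3) + 2*exp(I*pi/3) + 3*exp(2*I*pi/3))*conj(exp(-I*pi/3))]
      = (1/6)[(10) + (-2 + 2*exp(-2*I*pi/3) - exp(-I*pi/3) + 3*exp(I*pi/3)) + (4 + exp(-2*I*pi/3) + 5*exp(2*I*pi/3)) + (-2) + (4 + 5*exp(-2*I*pi/3) + exp(2*I*pi/3)) + (-2 + 3*exp(-I*pi/3) - exp(I*pi/3) + 2*exp(2*I*pi/3))] = 6/6 = 1
  <chi_rho, chi_2> = (1/6)[1*(10)*conj(1) + 1*(-1 + 3*exp(-2*I*pi/3) + 2*exp(-I*pi/3) + exp(I*pi/3) + 3*exp(2*I*pi/3))*conj(exp(2*I*pi/3)) + 1*(1 + 5*exp(-2*I*pi/3) + 4*exp(2*I*pi/3))*conj(exp(-2*I*pi/3)) + 1*(2)*conj(1) + 1*(1 + 4*exp(-2*I*pi/3) + 5*exp(2*I*pi/3))*conj(exp(2*I*pi/3)) + 1*(-1 + 3*exp(-2*I*pi/3) + exp(-I*pi/3) + 2*exp(I*pi/3) + 3*exp(2*I*pi/3))*conj(exp(-2*I*pi/3))]
      = (1/6)[(10) + (1 + exp(-I*pi/3) - exp(-2*I*pi/3) + 3*exp(2*I*pi/3)) + (5 + 4*exp(-2*I*pi/3) + exp(2*I*pi/3)) + (2) + (5 + exp(-2*I*pi/3) + 4*exp(2*I*pi/3)) + (1 + 3*exp(-2*I*pi/3) - exp(2*I*pi/3) + exp(I*pi/3))] = 18/6 = 3
  <chi_rho, chi_3> = (1/6)[1*(10)*conj(1) + 1*(-1 + 3*exp(-2*I*pi/3) + 2*exp(-I*pi/3) + exp(I*pi/3) + 3*exp(2*I*pi/3))*conj(-1) + 1*(1 + 5*exp(-2*I*pi/3) + 4*exp(2*I*pi/3))*conj(1) + 1*(2)*conj(-1) + 1*(1 + 4*exp(-2*I*pi/3) + 5*exp(2*I*pi/3))*conj(1) + 1*(-1 + 3*exp(-2*I*pi/3) + exp(-I*pi/3) + 2*exp(I*pi/3) + 3*exp(2*I*pi/3))*conj(-1)]
      = (1/6)[(10) + (1 - 3*exp(2*I*pi/3) - exp(I*pi/3) - 2*exp(-I*pi/3) - 3*exp(-2*I*pi/3)) + (1 + 5*exp(-2*I*pi/3) + 4*exp(2*I*pi/3)) + (-2) + (1 + 4*exp(-2*I*pi/3) + 5*exp(2*I*pi/3)) + (1 - 3*exp(2*I*pi/3) - 2*exp(I*pi/3) - exp(-I*pi/3) - 3*exp(-2*I*pi/3))] = 6/6 = 1
  <chi_rho, chi_4> = (1/6)[1*(10)*conj(1) + 1*(-1 + 3*exp(-2*I*pi/3) + 2*exp(-I*pi/3) + exp(I*pi/3) + 3*exp(2*I*pi/3))*conj(exp(-2*I*pi/3)) + 1*(1 + 5*exp(-2*I*pi/3) + 4*exp(2*I*pi/3))*conj(exp(2*I*pi/3)) + 1*(2)*conj(1) + 1*(1 + 4*exp(-2*I*pi/3) + 5*exp(2*I*pi/3))*conj(exp(-2*I*pi/3)) + 1*(-1 + 3*exp(-2*I*pi/3) + exp(-I*pi/3) + 2*exp(I*pi/3) + 3*exp(2*I*pi/3))*conj(exp(2*I*pi/3))]
      = (1/6)[(10) + (2 + 3*exp(-2*I*pi/3) - exp(2*I*pi/3) + 2*exp(I*pi/3)) + (4 + exp(-2*I*pi/3) + 5*exp(2*I*pi/3)) + (2) + (4 + 5*exp(-2*I*pi/3) + exp(2*I*pi/3)) + (2 + 2*exp(-I*pi/3) - exp(-2*I*pi/3) + 3*exp(2*I*pi/3))] = 18/6 = 3
  <chi_rho, chi_5> = (1/6)[1*(10)*conj(1) + 1*(-1 + 3*exp(-2*I*pi/3) + 2*exp(-I*pi/3) + exp(I*pi/3) + 3*exp(2*I*pi/3))*conj(exp(-I*pi/3)) + 1*(1 + 5*exp(-2*I*pi/3) + 4*exp(2*I*pi/3))*conj(exp(-2*I*pi/3)) + 1*(2)*conj(-1) + 1*(1 + 4*exp(-2*I*pi/3) + 5*exp(2*I*pi/3))*conj(exp(2*I*pi/3)) + 1*(-1 + 3*exp(-2*I*pi/3) + exp(-I*pi/3) + 2*exp(I*pi/3) + 3*exp(2*I*pi/3))*conj(exp(I*pi/3))]
      = (1/6)[(10) + (-1 + 3*exp(-I*pi/3) - exp(I*pi/3) + exp(2*I*pi/3)) + (5 + 4*exp(-2*I*pi/3) + exp(2*I*pi/3)) + (-2) + (5 + exp(-2*I*pi/3) + 4*exp(2*I*pi/3)) + (-1 + exp(-2*I*pi/3) - exp(-I*pi/3) + 3*exp(I*pi/3))] = 12/6 = 2
(Exp terms are combined using exp(i*s)*conj(exp(i*t)) = exp(i*(s-t)), and sums of them are collapsed using the identity that for every m > 1 the m distinct m-th roots of unity sum to 0, e.g. 1 + exp(2*I*pi/3) + exp(-2*I*pi/3) = 0.)
Dimension check: dim(rho) = sum (mult * dim) = 0*1 + 1*1 + 3*1 + 1*1 + 3*1 + 2*1 = 10 = chi_rho(e) = 10.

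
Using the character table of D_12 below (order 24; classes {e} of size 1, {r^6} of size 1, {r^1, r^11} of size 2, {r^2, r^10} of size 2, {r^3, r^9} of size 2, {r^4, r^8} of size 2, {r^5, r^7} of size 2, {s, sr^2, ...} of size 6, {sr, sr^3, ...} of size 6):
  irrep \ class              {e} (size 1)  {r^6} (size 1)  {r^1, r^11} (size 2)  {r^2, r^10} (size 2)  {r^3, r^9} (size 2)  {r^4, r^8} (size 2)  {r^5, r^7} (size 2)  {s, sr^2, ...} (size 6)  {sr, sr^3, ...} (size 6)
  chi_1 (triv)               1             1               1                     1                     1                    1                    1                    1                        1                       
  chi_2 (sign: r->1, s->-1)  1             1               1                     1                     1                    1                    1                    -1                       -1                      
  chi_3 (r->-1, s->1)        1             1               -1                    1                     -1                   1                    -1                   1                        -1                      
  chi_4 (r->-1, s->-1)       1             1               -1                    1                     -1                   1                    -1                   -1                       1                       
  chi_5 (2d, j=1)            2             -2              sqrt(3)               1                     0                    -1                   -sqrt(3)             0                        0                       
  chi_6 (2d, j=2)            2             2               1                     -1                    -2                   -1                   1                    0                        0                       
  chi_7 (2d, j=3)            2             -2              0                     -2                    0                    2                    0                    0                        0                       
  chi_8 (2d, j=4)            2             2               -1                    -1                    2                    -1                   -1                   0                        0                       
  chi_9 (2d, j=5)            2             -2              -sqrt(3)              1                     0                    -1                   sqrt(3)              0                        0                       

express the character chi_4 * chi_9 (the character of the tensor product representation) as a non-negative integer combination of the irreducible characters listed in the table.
chi_4 tensor chi_9 = chi_5 (all other irreducibles have multiplicity 0).

Argument: The character of a tensor product is the pointwise product (chi_4 * chi_9)(C) = chi_4(C) * chi_9(C):
  {e}: (1)*(2), {r^6}: (1)*(-2), {r^1, r^11}: (-1)*(-sqrt(3)), {r^2, r^10}: (1)*(1), {r^3, r^9}: (-1)*(0), {r^4, r^8}: (1)*(-1), {r^5, r^7}: (-1)*(sqrt(3)), {s, sr^2, ...}: (-1)*(0), {sr, sr^3, ...}: (1)*(0)
so (chi_4 * chi_9) takes values
  {e} -> 2, {r^6} -> -2, {r^1, r^11} -> sqrt(3), {r^2, r^10} -> 1, {r^3, r^9} -> 0, {r^4, r^8} -> -1, {r^5, r^7} -> -sqrt(3), {s, sr^2, ...} -> 0, {sr, sr^3, ...} -> 0.
Now take the inner product of this character with each irreducible chi from the table, <chi_4*chi_9, chi> = (1/24) sum_C |C| (chi_4*chi_9)(C) conj(chi(C)):
  <chi_4*chi_9, chi_1> = (1/24)[1*(2)*conj(1) + 1*(-2)*conj(1) + 2*(sqrt(3))*conj(1) + 2*(1)*conj(1) + 2*(0)*conj(1) + 2*(-1)*conj(1) + 2*(-sqrt(3))*conj(1) + 6*(0)*conj(1) + 6*(0)*conj(1)]
      = (1/24)[(2) + (-2) + (2*sqrt(3)) + (2) + (0) + (-2) + (-2*sqrt(3)) + (0) + (0)] = 0/24 = 0
  <chi_4*chi_9, chi_2> = (1/24)[1*(2)*conj(1) + 1*(-2)*conj(1) + 2*(sqrt(3))*conj(1) + 2*(1)*conj(1) + 2*(0)*conj(1) + 2*(-1)*conj(1) + 2*(-sqrt(3))*conj(1) + 6*(0)*conj(-1) + 6*(0)*conj(-1)]
      = (1/24)[(2) + (-2) + (2*sqrt(3)) + (2) + (0) + (-2) + (-2*sqrt(3)) + (0) + (0)] = 0/24 = 0
  <chi_4*chi_9, chi_3> = (1/24)[1*(2)*conj(1) + 1*(-2)*conj(1) + 2*(sqrt(3))*conj(-1) + 2*(1)*conj(1) + 2*(0)*conj(-1) + 2*(-1)*conj(1) + 2*(-sqrt(3))*conj(-1) + 6*(0)*conj(1) + 6*(0)*conj(-1)]
      = (1/24)[(2) + (-2) + (-2*sqrt(3)) + (2) + (0) + (-2) + (2*sqrt(3)) + (0) + (0)] = 0/24 = 0
  <chi_4*chi_9, chi_4> = (1/24)[1*(2)*conj(1) + 1*(-2)*conj(1) + 2*(sqrt(3))*conj(-1) + 2*(1)*conj(1) + 2*(0)*conj(-1) + 2*(-1)*conj(1) + 2*(-sqrt(3))*conj(-1) + 6*(0)*conj(-1) + 6*(0)*conj(1)]
      = (1/24)[(2) + (-2) + (-2*sqrt(3)) + (2) + (0) + (-2) + (2*sqrt(3)) + (0) + (0)] = 0/24 = 0
  <chi_4*chi_9, chi_5> = (1/24)[1*(2)*conj(2) + 1*(-2)*conj(-2) + 2*(sqrt(3))*conj(sqrt(3)) + 2*(1)*conj(1) + 2*(0)*conj(0) + 2*(-1)*conj(-1) + 2*(-sqrt(3))*conj(-sqrt(3)) + 6*(0)*conj(0) + 6*(0)*conj(0)]
      = (1/24)[(4) + (4) + (6) + (2) + (0) + (2) + (6) + (0) + (0)] = 24/24 = 1
  <chi_4*chi_9, chi_6> = (1/24)[1*(2)*conj(2) + 1*(-2)*conj(2) + 2*(sqrt(3))*conj(1) + 2*(1)*conj(-1) + 2*(0)*conj(-2) + 2*(-1)*conj(-1) + 2*(-sqrt(3))*conj(1) + 6*(0)*conj(0) + 6*(0)*conj(0)]
      = (1/24)[(4) + (-4) + (2*sqrt(3)) + (-2) + (0) + (2) + (-2*sqrt(3)) + (0) + (0)] = 0/24 = 0
  <chi_4*chi_9, chi_7> = (1/24)[1*(2)*conj(2) + 1*(-2)*conj(-2) + 2*(sqrt(3))*conj(0) + 2*(1)*conj(-2) + 2*(0)*conj(0) + 2*(-1)*conj(2) + 2*(-sqrt(3))*conj(0) + 6*(0)*conj(0) + 6*(0)*conj(0)]
      = (1/24)[(4) + (4) + (0) + (-4) + (0) + (-4) + (0) + (0) + (0)] = 0/24 = 0
  <chi_4*chi_9, chi_8> = (1/24)[1*(2)*conj(2) + 1*(-2)*conj(2) + 2*(sqrt(3))*conj(-1) + 2*(1)*conj(-1) + 2*(0)*conj(2) + 2*(-1)*conj(-1) + 2*(-sqrt(3))*conj(-1) + 6*(0)*conj(0) + 6*(0)*conj(0)]
      = (1/24)[(4) + (-4) + (-2*sqrt(3)) + (-2) + (0) + (2) + (2*sqrt(3)) + (0) + (0)] = 0/24 = 0
  <chi_4*chi_9, chi_9> = (1/24)[1*(2)*conj(2) + 1*(-2)*conj(-2) + 2*(sqrt(3))*conj(-sqrt(3)) + 2*(1)*conj(1) + 2*(0)*conj(0) + 2*(-1)*conj(-1) + 2*(-sqrt(3))*conj(sqrt(3)) + 6*(0)*conj(0) + 6*(0)*conj(0)]
      = (1/24)[(4) + (4) + (-6) + (2) + (0) + (2) + (-6) + (0) + (0)] = 0/24 = 0
Hence the multiplicities are chi_5: 1. Dimension check: dim(chi_4)*dim(chi_9) = 1*2 = 2 and sum (mult * dim) = 1*2 = 2.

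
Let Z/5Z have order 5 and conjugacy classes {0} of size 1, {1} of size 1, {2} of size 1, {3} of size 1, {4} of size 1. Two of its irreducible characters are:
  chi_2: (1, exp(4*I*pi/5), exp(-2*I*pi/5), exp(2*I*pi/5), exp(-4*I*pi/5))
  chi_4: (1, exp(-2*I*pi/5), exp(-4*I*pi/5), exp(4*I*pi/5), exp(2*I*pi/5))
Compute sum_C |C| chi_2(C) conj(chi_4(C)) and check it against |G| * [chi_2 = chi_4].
Sum = 0; so <chi_2, chi_4> = 0 (distinct irreducibles are orthogonal).

Working: Compute term by term over conjugacy classes (|C| * chi_2(C) * conj(chi_4(C))):
  1*(1)*conj(1) + 1*(exp(4*I*pi/5))*conj(exp(-2*I*pi/5)) + 1*(exp(-2*I*pi/5))*conj(exp(-4*I*pi/5)) + 1*(exp(2*I*pi/5))*conj(exp(4*I*pi/5)) + 1*(exp(-4*I*pi/5))*conj(exp(2*I*pi/5))
  = (1) + (exp(-4*I*pi/5)) + (exp(2*I*pi/5)) + (exp(-2*I*pi/5)) + (exp(4*I*pi/5))
  = 0.
(Exp terms are combined using exp(i*s)*conj(exp(i*t)) = exp(i*(s-t)), and sums of them are collapsed using the identity that for every m > 1 the m distinct m-th roots of unity sum to 0, e.g. 1 + exp(2*I*pi/3) + exp(-2*I*pi/3) = 0.)
Dividing by |G| = 5 gives 0/5 = 0, matching the row-orthogonality relation <chi_2, chi_4> = [chi_2 = chi_4].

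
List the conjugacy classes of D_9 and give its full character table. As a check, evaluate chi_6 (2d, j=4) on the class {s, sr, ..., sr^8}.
Conjugacy classes: {e} of size 1, {r^1, r^8} of size 2, {r^2, r^7} of size 2, {r^3, r^6} of size 2, {r^4, r^5} of size 2, {s, sr, ..., sr^8} of size 9.
Character table:
  irrep \ class              {e} (size 1)  {r^1, r^8} (size 2)  {r^2, r^7} (size 2)  {r^3, r^6} (size 2)  {r^4, r^5} (size 2)  {s, sr, ..., sr^8} (size 9)
  chi_1 (triv)               1             1                    1                    1                    1                    1                          
  chi_2 (sign: r->1, s->-1)  1             1                    1                    1                    1                    -1                         
  chi_3 (2d, j=1)            2             2*cos(2*pi/9)        2*cos(4*pi/9)        -1                   -2*cos(pi/9)         0                          
  chi_4 (2d, j=2)            2             2*cos(4*pi/9)        -2*cos(pi/9)         -1                   2*cos(2*pi/9)        0                          
  chi_5 (2d, j=3)            2             -1                   -1                   2                    -1                   0                          
  chi_6 (2d, j=4)            2             -2*cos(pi/9)         2*cos(2*pi/9)        -1                   2*cos(4*pi/9)        0                          

Spot check: chi_6 (2d, j=4) on {s, sr, ..., sr^8} = 0.

Justification: D_9 has order 2*9 = 18 with 6 conjugacy classes, hence 6 irreducibles. Sum of squared dims 1 + 1 + 4 + 4 + 4 + 4 = 18 = |G|. Linear characters come from the abelianisation; the 2-dimensional irreps have character r^k -> 2*cos(2*pi*j*k/9), reflections -> 0.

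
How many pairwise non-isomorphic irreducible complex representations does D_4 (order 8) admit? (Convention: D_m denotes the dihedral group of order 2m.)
5

Reasoning: The number of irreducible complex representations of a finite group equals its number of conjugacy classes. D_4 has 5 conjugacy classes (n/2 + 3 for n even), so D_4 (order 8) has exactly 5 irreducible complex representations.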